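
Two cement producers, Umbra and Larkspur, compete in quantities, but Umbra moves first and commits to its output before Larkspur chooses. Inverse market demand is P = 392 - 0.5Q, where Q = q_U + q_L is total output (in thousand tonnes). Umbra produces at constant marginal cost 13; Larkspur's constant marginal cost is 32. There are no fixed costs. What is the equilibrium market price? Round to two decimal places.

112.50

The follower Larkspur best-responds to any q_U: π_L = (392 - 0.5Q)q_L - 32q_L.
Setting the follower's marginal profit to zero, 360 - (1/2)q_U - q_L = 0, i.e. q_L = (360 - (1/2)q_U).
Umbra substitutes q_L(q_U) into its own profit: π_U = q_U(392 - (1/2)q_U - (360 - (1/2)q_U)/2) - 13q_U = (212 - (1/4)q_U)q_U - 13q_U.
Maximising: ∂π_U/∂q_U = 199 - (1/2)q_U = 0, giving q_U = 398.
Then q_L = (360 - (1/2)·398) = 161.
Total output Q = 559, so price P = 392 - (1/2)·559 = 225/2.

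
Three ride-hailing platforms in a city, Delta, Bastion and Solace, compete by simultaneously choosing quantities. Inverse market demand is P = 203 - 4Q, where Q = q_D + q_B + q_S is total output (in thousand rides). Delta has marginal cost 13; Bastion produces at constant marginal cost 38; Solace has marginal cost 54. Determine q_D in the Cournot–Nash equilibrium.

Delta's profit: π_D = (203 - 4Q)q_D - (13q_D). Setting ∂π_D/∂q_D = 0: 190 - 8q_D - 4(q_B + q_S) = 0.
Bastion's profit: π_B = (203 - 4Q)q_B - (38q_B). Setting ∂π_B/∂q_B = 0: 165 - 8q_B - 4(q_D + q_S) = 0.
Solace's profit: π_S = (203 - 4Q)q_S - (54q_S). Setting ∂π_S/∂q_S = 0: 149 - 8q_S - 4(q_D + q_B) = 0.
Summing all 3 equations gives 504 − 16Q = 0, hence Q = 63/2.
Back-substituting: q_D = (190 − 126)/4 = 16, q_B = (165 − 126)/4 = 39/4, q_S = (149 − 126)/4 = 23/4.

16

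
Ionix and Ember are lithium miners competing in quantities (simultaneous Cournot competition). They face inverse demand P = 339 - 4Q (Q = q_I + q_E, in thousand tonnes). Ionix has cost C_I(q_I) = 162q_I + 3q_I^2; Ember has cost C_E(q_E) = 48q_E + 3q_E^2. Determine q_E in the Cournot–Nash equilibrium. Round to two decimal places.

18.70

Ionix's profit: π_I = (339 - 4Q)q_I - (162q_I + 3q_I²). Setting ∂π_I/∂q_I = 0: 177 - 14q_I - 4(q_E) = 0.
Ember's profit: π_E = (339 - 4Q)q_E - (48q_E + 3q_E²). Setting ∂π_E/∂q_E = 0: 291 - 14q_E - 4(q_I) = 0.
Best responses: q_I = (177 - 4q_E)/14, q_E = (291 - 4q_I)/14.
Substituting one into the other gives q_I = 73/10 and q_E = 187/10.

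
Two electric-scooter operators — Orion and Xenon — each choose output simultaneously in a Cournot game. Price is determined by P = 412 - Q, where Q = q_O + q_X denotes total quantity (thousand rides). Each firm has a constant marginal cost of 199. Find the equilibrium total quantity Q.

142

A representative firm's profit is π_i = q_i(412 - Q) - 199q_i.
First-order condition (treating rivals' output as given): 213 - 2q_i - q_j = 0.
With identical firms every q_j equals q_i, so q_j = q_i and 213 = 3q_i, giving q_i = 71.
Total output Q = 71 + 71 = 142.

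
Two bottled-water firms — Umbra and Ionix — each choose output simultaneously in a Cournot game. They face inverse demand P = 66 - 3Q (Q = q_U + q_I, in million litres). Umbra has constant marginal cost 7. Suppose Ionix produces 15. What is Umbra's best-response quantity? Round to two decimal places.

With the rival's output fixed at 15, Umbra's profit is π_U = (66 - 3·15 - 3q_U)q_U - (7q_U) = (21 - 3q_U)q_U - (7q_U).
∂π_U/∂q_U = 14 - 6q_U = 0, so q_U = 7/3.

2.33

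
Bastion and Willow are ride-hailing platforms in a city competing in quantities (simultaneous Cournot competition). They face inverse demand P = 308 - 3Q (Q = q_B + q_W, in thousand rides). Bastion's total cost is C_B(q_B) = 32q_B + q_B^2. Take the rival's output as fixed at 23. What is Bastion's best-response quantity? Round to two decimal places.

With the rival's output fixed at 23, Bastion's profit is π_B = (308 - 3·23 - 3q_B)q_B - (32q_B + q_B²) = (239 - 3q_B)q_B - (32q_B + q_B²).
∂π_B/∂q_B = 207 - 8q_B = 0, so q_B = 207/8.

25.88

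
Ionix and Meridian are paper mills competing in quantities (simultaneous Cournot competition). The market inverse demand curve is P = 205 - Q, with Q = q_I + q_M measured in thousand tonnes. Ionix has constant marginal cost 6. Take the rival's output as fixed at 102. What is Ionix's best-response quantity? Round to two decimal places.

48.50

With the rival's output fixed at 102, Ionix's profit is π_I = (205 - 102 - q_I)q_I - (6q_I) = (103 - q_I)q_I - (6q_I).
∂π_I/∂q_I = 97 - 2q_I = 0, so q_I = 97/2.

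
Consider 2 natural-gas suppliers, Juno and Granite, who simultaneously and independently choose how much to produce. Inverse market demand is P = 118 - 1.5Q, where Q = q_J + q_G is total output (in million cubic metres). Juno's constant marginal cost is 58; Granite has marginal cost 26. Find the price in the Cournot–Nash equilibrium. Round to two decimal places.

67.33

Juno's profit: π_J = (118 - 1.5Q)q_J - (58q_J). Setting ∂π_J/∂q_J = 0: 60 - 3q_J - (3/2)(q_G) = 0.
Granite's first-order condition: 92 - 3q_G - (3/2)(q_J) = 0.
Rearranging gives the reaction functions q_J = (60 - (3/2)q_G)/3 and q_G = (92 - (3/2)q_J)/3.
Solving the pair: q_J = 56/9, q_G = 248/9.
Total output Q = 304/9, so price P = 118 - (3/2)·(304/9) = 202/3.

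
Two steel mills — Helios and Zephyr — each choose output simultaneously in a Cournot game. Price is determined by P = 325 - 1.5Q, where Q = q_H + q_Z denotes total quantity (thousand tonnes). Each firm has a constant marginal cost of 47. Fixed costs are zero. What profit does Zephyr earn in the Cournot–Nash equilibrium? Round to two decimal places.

A representative firm's profit is π_i = q_i(325 - 1.5Q) - 47q_i.
First-order condition (treating rivals' output as given): 278 - 3q_i - (3/2)q_j = 0.
By symmetry each firm produces the same amount; substituting q_j = q_i yields q_i = 278/(9/2) = 556/9.
Price P = 325 - (3/2)·(1112/9) = 419/3.
Zephyr's profit: (419/3 - 47)·(556/9) = 5724.7407.

5724.74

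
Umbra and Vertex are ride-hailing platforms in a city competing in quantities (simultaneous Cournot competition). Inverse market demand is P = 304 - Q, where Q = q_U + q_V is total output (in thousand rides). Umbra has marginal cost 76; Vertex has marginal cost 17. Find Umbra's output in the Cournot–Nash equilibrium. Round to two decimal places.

56.33

Umbra's profit: π_U = (304 - Q)q_U - (76q_U). Setting ∂π_U/∂q_U = 0: 228 - 2q_U - (q_V) = 0.
Vertex's profit: π_V = (304 - Q)q_V - (17q_V). Setting ∂π_V/∂q_V = 0: 287 - 2q_V - (q_U) = 0.
So q_U = (228 - q_V)/2 and q_V = (287 - q_U)/2.
Solving the pair: q_U = 169/3, q_V = 346/3.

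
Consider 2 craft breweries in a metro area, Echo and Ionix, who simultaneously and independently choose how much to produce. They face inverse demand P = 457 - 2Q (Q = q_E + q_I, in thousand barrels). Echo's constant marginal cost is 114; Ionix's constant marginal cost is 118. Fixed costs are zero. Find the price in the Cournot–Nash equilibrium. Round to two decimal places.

Echo's profit: π_E = (457 - 2Q)q_E - (114q_E). Setting ∂π_E/∂q_E = 0: 343 - 4q_E - 2(q_I) = 0.
Ionix's first-order condition: 339 - 4q_I - 2(q_E) = 0.
So q_E = (343 - 2q_I)/4 and q_I = (339 - 2q_E)/4.
Substituting one into the other gives q_E = 347/6 and q_I = 335/6.
Total output Q = 341/3, so price P = 457 - 2·(341/3) = 689/3.

229.67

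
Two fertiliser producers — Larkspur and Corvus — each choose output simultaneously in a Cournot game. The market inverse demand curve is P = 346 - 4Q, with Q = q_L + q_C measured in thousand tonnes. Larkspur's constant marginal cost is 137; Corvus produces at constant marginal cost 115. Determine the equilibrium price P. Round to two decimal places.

Larkspur's profit: π_L = (346 - 4Q)q_L - (137q_L). Setting ∂π_L/∂q_L = 0: 209 - 8q_L - 4(q_C) = 0.
Corvus's first-order condition: 231 - 8q_C - 4(q_L) = 0.
Rearranging gives the reaction functions q_L = (209 - 4q_C)/8 and q_C = (231 - 4q_L)/8.
Substituting one into the other gives q_L = 187/12 and q_C = 253/12.
Total output Q = 110/3, so price P = 346 - 4·(110/3) = 598/3.

199.33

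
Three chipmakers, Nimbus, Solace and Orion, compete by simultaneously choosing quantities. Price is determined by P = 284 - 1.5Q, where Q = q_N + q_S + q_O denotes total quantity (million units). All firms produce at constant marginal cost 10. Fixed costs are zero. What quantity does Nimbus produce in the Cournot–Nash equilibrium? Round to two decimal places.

A representative firm's profit is π_i = q_i(284 - 1.5Q) - 10q_i.
Setting ∂π_i/∂q_i = 0 with rivals' quantities fixed: 274 - 3q_i - (3/2)·Σ_{j≠i} q_j = 0.
With identical firms every q_j equals q_i, so Σ_{j≠i} q_j = 2q_i and 274 = 6q_i, giving q_i = 137/3.

45.67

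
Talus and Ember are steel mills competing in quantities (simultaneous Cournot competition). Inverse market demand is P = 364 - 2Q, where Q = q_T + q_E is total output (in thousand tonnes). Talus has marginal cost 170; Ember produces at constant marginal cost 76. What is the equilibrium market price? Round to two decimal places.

203.33

Talus's profit: π_T = (364 - 2Q)q_T - (170q_T). Setting ∂π_T/∂q_T = 0: 194 - 4q_T - 2(q_E) = 0.
Ember's first-order condition: 288 - 4q_E - 2(q_T) = 0.
So q_T = (194 - 2q_E)/4 and q_E = (288 - 2q_T)/4.
Substituting one into the other gives q_T = 50/3 and q_E = 191/3.
Total output Q = 241/3, so price P = 364 - 2·(241/3) = 610/3.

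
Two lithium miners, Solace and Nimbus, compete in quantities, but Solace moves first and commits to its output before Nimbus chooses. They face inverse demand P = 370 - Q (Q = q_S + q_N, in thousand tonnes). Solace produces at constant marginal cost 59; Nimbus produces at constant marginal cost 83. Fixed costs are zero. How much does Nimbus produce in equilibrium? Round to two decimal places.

The follower Nimbus best-responds to any q_S: π_N = (370 - Q)q_N - 83q_N.
Setting the follower's marginal profit to zero, 287 - q_S - 2q_N = 0, i.e. q_N = (287 - q_S)/2.
The leader anticipates this reaction. Substituting into P = 370 - Q gives P = 453/2 - (1/2)q_S, so π_S = (453/2 - (1/2)q_S)q_S - 59q_S.
Leader FOC: 335/2 - q_S = 0, so q_S = 335/2.
Then q_N = (287 - 335/2)/2 = 239/4.

59.75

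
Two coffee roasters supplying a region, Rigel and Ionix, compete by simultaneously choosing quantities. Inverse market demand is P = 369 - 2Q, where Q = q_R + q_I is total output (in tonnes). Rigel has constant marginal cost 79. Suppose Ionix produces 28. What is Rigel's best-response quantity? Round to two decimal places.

With the rival's output fixed at 28, Rigel's profit is π_R = (369 - 2·28 - 2q_R)q_R - (79q_R) = (313 - 2q_R)q_R - (79q_R).
∂π_R/∂q_R = 234 - 4q_R = 0, so q_R = 117/2.

58.50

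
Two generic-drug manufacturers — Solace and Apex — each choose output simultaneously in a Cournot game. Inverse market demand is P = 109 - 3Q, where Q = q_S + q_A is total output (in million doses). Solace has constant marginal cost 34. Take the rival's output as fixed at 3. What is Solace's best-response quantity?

11

With the rival's output fixed at 3, Solace's profit is π_S = (109 - 3·3 - 3q_S)q_S - (34q_S) = (100 - 3q_S)q_S - (34q_S).
∂π_S/∂q_S = 66 - 6q_S = 0, so q_S = 11.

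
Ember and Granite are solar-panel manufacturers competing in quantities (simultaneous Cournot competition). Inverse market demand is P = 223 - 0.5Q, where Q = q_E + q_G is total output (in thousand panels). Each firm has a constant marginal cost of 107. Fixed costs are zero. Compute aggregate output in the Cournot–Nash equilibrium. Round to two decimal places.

154.67

Each firm earns π_i = (223 - 0.5Q)q_i - 107q_i.
Setting ∂π_i/∂q_i = 0 with rivals' quantities fixed: 116 - q_i - (1/2)q_j = 0.
With identical firms every q_j equals q_i, so q_j = q_i and 116 = (3/2)q_i, giving q_i = 232/3.
Total output Q = 232/3 + 232/3 = 464/3.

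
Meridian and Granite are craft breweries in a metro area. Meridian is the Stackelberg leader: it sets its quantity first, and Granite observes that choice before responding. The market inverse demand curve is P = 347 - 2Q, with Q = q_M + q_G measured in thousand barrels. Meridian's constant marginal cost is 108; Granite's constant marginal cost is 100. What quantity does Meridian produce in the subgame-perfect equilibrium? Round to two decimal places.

57.75

The follower Granite best-responds to any q_M: π_G = (347 - 2Q)q_G - 100q_G.
∂π_G/∂q_G = 247 - 2q_M - 4q_G = 0 gives the reaction function q_G = (247 - 2q_M)/4.
The leader anticipates this reaction. Substituting into P = 347 - 2Q gives P = 447/2 - q_M, so π_M = (447/2 - q_M)q_M - 108q_M.
Leader FOC: 231/2 - 2q_M = 0, so q_M = 231/4.
Then q_G = (247 - 2·(231/4))/4 = 263/8.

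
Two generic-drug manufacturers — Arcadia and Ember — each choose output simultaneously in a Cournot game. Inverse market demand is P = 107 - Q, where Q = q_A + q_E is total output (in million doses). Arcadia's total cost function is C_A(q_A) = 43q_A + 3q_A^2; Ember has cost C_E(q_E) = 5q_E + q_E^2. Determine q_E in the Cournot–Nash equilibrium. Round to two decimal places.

24.26

Arcadia's profit: π_A = (107 - Q)q_A - (43q_A + 3q_A²). Setting ∂π_A/∂q_A = 0: 64 - 8q_A - (q_E) = 0.
Ember's first-order condition: 102 - 4q_E - (q_A) = 0.
Rearranging gives the reaction functions q_A = (64 - q_E)/8 and q_E = (102 - q_A)/4.
Solving the pair: q_A = 154/31, q_E = 752/31.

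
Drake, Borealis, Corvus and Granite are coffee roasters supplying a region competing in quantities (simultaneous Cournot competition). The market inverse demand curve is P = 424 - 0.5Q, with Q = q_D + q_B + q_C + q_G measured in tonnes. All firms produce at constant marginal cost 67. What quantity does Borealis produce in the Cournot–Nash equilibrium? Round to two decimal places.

142.80

A representative firm's profit is π_i = q_i(424 - 0.5Q) - 67q_i.
Setting ∂π_i/∂q_i = 0 with rivals' quantities fixed: 357 - q_i - (1/2)·Σ_{j≠i} q_j = 0.
By symmetry each firm produces the same amount; substituting Σ_{j≠i} q_j = 3q_i yields q_i = 357/(5/2) = 714/5.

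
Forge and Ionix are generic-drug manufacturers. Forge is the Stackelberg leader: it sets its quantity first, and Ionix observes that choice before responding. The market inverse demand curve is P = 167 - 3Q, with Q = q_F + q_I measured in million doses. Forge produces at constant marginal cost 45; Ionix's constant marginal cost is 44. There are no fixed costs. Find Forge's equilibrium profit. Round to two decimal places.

610.04

The follower Ionix best-responds to any q_F: π_I = (167 - 3Q)q_I - 44q_I.
∂π_I/∂q_I = 123 - 3q_F - 6q_I = 0 gives the reaction function q_I = (123 - 3q_F)/6.
The leader anticipates this reaction. Substituting into P = 167 - 3Q gives P = 211/2 - (3/2)q_F, so π_F = (211/2 - (3/2)q_F)q_F - 45q_F.
Leader FOC: 121/2 - 3q_F = 0, so q_F = 121/6.
Then q_I = (123 - 3·(121/6))/6 = 125/12.
Price P = 167 - 3·(367/12) = 301/4.
Forge's profit: (301/4 - 45)·(121/6) = 610.0417.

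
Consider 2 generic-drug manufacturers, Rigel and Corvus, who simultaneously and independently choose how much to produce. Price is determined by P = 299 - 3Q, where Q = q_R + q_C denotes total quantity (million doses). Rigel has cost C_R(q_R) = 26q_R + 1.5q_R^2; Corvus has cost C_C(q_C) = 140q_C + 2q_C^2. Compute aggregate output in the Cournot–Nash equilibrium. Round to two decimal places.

Rigel's profit: π_R = (299 - 3Q)q_R - (26q_R + (3/2)q_R²). Setting ∂π_R/∂q_R = 0: 273 - 9q_R - 3(q_C) = 0.
Corvus's first-order condition: 159 - 10q_C - 3(q_R) = 0.
So q_R = (273 - 3q_C)/9 and q_C = (159 - 3q_R)/10.
Substituting one into the other gives q_R = 751/27 and q_C = 68/9.
Total output Q = 751/27 + 68/9 = 955/27.

35.37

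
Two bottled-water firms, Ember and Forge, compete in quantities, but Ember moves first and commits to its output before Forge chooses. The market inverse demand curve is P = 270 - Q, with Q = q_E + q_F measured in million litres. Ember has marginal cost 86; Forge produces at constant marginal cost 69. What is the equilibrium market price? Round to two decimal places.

127.75

Solve by backward induction. Given q_E, the follower Forge maximises π_F = (270 - q_E - q_F)q_F - 69q_F.
∂π_F/∂q_F = 201 - q_E - 2q_F = 0 gives the reaction function q_F = (201 - q_E)/2.
The leader anticipates this reaction. Substituting into P = 270 - Q gives P = 339/2 - (1/2)q_E, so π_E = (339/2 - (1/2)q_E)q_E - 86q_E.
The leader's first-order condition 167/2 - q_E = 0 yields q_E = 167/2.
Then q_F = (201 - 167/2)/2 = 235/4.
Total output Q = 569/4, so price P = 270 - 569/4 = 511/4.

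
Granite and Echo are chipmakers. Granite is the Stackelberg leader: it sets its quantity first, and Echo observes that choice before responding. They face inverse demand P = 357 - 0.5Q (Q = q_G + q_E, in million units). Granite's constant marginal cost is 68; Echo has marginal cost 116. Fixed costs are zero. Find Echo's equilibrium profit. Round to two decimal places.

2628.13

Solve by backward induction. Given q_G, the follower Echo maximises π_E = (357 - (1/2)q_G - (1/2)q_E)q_E - 116q_E.
Follower FOC: 241 - (1/2)q_G - q_E = 0, so q_E(q_G) = (241 - (1/2)q_G).
The leader anticipates this reaction. Substituting into P = 357 - 0.5Q gives P = 473/2 - (1/4)q_G, so π_G = (473/2 - (1/4)q_G)q_G - 68q_G.
Leader FOC: 337/2 - (1/2)q_G = 0, so q_G = 337.
Then q_E = (241 - (1/2)·337) = 145/2.
Price P = 357 - (1/2)·(819/2) = 609/4.
Echo's profit: (609/4 - 116)·(145/2) = 2628.1250.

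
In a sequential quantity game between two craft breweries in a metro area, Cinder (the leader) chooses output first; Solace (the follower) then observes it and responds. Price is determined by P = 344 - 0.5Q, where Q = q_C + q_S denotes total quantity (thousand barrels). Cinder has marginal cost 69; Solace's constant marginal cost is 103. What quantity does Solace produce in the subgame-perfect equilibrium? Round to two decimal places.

Solve by backward induction. Given q_C, the follower Solace maximises π_S = (344 - (1/2)q_C - (1/2)q_S)q_S - 103q_S.
∂π_S/∂q_S = 241 - (1/2)q_C - q_S = 0 gives the reaction function q_S = (241 - (1/2)q_C).
Cinder substitutes q_S(q_C) into its own profit: π_C = q_C(344 - (1/2)q_C - (241 - (1/2)q_C)/2) - 69q_C = (447/2 - (1/4)q_C)q_C - 69q_C.
The leader's first-order condition 309/2 - (1/2)q_C = 0 yields q_C = 309.
Then q_S = (241 - (1/2)·309) = 173/2.

86.50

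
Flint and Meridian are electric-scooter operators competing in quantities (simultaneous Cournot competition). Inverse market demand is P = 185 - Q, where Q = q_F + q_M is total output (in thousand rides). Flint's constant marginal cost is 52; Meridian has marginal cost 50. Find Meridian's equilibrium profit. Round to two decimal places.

2085.44

Flint's profit: π_F = (185 - Q)q_F - (52q_F). Setting ∂π_F/∂q_F = 0: 133 - 2q_F - (q_M) = 0.
Meridian's profit: π_M = (185 - Q)q_M - (50q_M). Setting ∂π_M/∂q_M = 0: 135 - 2q_M - (q_F) = 0.
Rearranging gives the reaction functions q_F = (133 - q_M)/2 and q_M = (135 - q_F)/2.
Solving the pair: q_F = 131/3, q_M = 137/3.
Price P = 185 - 268/3 = 287/3.
Meridian's profit: (287/3 - 50)·(137/3) = 2085.4444.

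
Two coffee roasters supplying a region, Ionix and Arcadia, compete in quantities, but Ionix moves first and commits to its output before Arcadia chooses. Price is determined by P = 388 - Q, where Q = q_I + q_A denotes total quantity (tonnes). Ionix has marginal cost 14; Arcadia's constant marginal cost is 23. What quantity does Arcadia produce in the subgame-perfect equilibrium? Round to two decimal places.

The follower Arcadia best-responds to any q_I: π_A = (388 - Q)q_A - 23q_A.
Setting the follower's marginal profit to zero, 365 - q_I - 2q_A = 0, i.e. q_A = (365 - q_I)/2.
The leader anticipates this reaction. Substituting into P = 388 - Q gives P = 411/2 - (1/2)q_I, so π_I = (411/2 - (1/2)q_I)q_I - 14q_I.
The leader's first-order condition 383/2 - q_I = 0 yields q_I = 383/2.
Then q_A = (365 - 383/2)/2 = 347/4.

86.75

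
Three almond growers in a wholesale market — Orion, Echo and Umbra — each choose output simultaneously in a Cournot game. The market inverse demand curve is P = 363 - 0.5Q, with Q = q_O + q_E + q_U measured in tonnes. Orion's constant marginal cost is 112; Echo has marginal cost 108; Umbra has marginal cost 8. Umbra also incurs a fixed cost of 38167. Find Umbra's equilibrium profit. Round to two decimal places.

893.13

Orion's profit: π_O = (363 - 0.5Q)q_O - (112q_O). Setting ∂π_O/∂q_O = 0: 251 - q_O - (1/2)(q_E + q_U) = 0.
Echo's profit: π_E = (363 - 0.5Q)q_E - (108q_E). Setting ∂π_E/∂q_E = 0: 255 - q_E - (1/2)(q_O + q_U) = 0.
Umbra's first-order condition: 355 - q_U - (1/2)(q_O + q_E) = 0.
Adding the 3 conditions: 861 − Q − Q = 0, i.e. Q = 861/2.
Back-substituting: q_O = (251 − 861/4)/(1/2) = 143/2, q_E = (255 − 861/4)/(1/2) = 159/2, q_U = (355 − 861/4)/(1/2) = 559/2.
Price P = 363 - (1/2)·(861/2) = 591/4.
Umbra's profit: (591/4 - 8)·(559/2) - 38167 = 893.1250.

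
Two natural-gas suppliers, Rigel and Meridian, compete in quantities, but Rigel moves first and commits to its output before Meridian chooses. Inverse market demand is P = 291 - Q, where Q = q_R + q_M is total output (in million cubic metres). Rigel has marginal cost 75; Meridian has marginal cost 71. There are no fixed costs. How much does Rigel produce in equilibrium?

The follower Meridian best-responds to any q_R: π_M = (291 - Q)q_M - 71q_M.
Follower FOC: 220 - q_R - 2q_M = 0, so q_M(q_R) = (220 - q_R)/2.
Rigel substitutes q_M(q_R) into its own profit: π_R = q_R(291 - q_R - (220 - q_R)/2) - 75q_R = (181 - (1/2)q_R)q_R - 75q_R.
Leader FOC: 106 - q_R = 0, so q_R = 106.
Then q_M = (220 - 106)/2 = 57.

106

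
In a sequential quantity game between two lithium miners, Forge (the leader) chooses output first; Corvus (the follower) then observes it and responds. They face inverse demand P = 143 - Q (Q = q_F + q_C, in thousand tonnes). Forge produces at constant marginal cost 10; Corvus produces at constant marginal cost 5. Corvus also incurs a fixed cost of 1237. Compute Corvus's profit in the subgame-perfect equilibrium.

The follower Corvus best-responds to any q_F: π_C = (143 - Q)q_C - 5q_C.
Setting the follower's marginal profit to zero, 138 - q_F - 2q_C = 0, i.e. q_C = (138 - q_F)/2.
The leader anticipates this reaction. Substituting into P = 143 - Q gives P = 74 - (1/2)q_F, so π_F = (74 - (1/2)q_F)q_F - 10q_F.
Leader FOC: 64 - q_F = 0, so q_F = 64.
Then q_C = (138 - 64)/2 = 37.
Price P = 143 - 101 = 42.
Corvus's profit: (42 - 5)·37 - 1237 = 132.

132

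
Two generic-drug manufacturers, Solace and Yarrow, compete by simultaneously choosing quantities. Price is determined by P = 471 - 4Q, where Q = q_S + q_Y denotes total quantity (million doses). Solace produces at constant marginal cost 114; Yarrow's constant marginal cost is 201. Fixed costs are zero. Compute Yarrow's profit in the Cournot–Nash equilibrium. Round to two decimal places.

930.25

Solace's profit: π_S = (471 - 4Q)q_S - (114q_S). Setting ∂π_S/∂q_S = 0: 357 - 8q_S - 4(q_Y) = 0.
Yarrow's first-order condition: 270 - 8q_Y - 4(q_S) = 0.
So q_S = (357 - 4q_Y)/8 and q_Y = (270 - 4q_S)/8.
Solving the pair: q_S = 37, q_Y = 61/4.
Price P = 471 - 4·(209/4) = 262.
Yarrow's profit: (262 - 201)·(61/4) = 930.2500.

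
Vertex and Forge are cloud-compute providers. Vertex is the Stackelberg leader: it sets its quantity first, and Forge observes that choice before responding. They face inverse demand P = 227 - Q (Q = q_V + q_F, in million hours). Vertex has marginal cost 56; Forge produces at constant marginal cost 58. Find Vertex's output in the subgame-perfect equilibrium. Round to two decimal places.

86.50

The follower Forge best-responds to any q_V: π_F = (227 - Q)q_F - 58q_F.
∂π_F/∂q_F = 169 - q_V - 2q_F = 0 gives the reaction function q_F = (169 - q_V)/2.
The leader anticipates this reaction. Substituting into P = 227 - Q gives P = 285/2 - (1/2)q_V, so π_V = (285/2 - (1/2)q_V)q_V - 56q_V.
The leader's first-order condition 173/2 - q_V = 0 yields q_V = 173/2.
Then q_F = (169 - 173/2)/2 = 165/4.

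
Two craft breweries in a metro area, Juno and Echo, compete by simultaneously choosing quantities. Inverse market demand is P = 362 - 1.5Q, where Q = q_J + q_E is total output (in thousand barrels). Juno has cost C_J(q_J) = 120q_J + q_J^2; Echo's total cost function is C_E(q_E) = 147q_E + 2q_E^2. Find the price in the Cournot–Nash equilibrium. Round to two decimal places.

Juno's profit: π_J = (362 - 1.5Q)q_J - (120q_J + q_J²). Setting ∂π_J/∂q_J = 0: 242 - 5q_J - (3/2)(q_E) = 0.
Echo's profit: π_E = (362 - 1.5Q)q_E - (147q_E + 2q_E²). Setting ∂π_E/∂q_E = 0: 215 - 7q_E - (3/2)(q_J) = 0.
Rearranging gives the reaction functions q_J = (242 - (3/2)q_E)/5 and q_E = (215 - (3/2)q_J)/7.
Substituting one into the other gives q_J = 41.8779 and q_E = 21.7405.
Total output Q = 63.6183, so price P = 362 - (3/2)·63.6183 = 266.5725.

266.57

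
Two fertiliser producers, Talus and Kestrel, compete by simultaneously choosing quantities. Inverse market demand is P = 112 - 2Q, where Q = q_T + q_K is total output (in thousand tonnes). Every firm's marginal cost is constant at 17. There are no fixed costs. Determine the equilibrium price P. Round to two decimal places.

Each firm earns π_i = (112 - 2Q)q_i - 17q_i.
Setting ∂π_i/∂q_i = 0 with rivals' quantities fixed: 95 - 4q_i - 2q_j = 0.
With identical firms every q_j equals q_i, so q_j = q_i and 95 = 6q_i, giving q_i = 95/6.
Total output Q = 95/3, so price P = 112 - 2·(95/3) = 146/3.

48.67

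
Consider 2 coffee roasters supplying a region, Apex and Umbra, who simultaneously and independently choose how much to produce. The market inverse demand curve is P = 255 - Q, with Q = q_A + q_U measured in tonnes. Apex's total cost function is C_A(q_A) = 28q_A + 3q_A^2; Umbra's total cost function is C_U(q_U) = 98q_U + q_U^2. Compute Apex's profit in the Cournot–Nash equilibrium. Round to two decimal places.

2347.56

Apex's profit: π_A = (255 - Q)q_A - (28q_A + 3q_A²). Setting ∂π_A/∂q_A = 0: 227 - 8q_A - (q_U) = 0.
Umbra's profit: π_U = (255 - Q)q_U - (98q_U + q_U²). Setting ∂π_U/∂q_U = 0: 157 - 4q_U - (q_A) = 0.
Best responses: q_A = (227 - q_U)/8, q_U = (157 - q_A)/4.
Solving the pair: q_A = 751/31, q_U = 1029/31.
Price P = 255 - 1780/31 = 197.5806.
Apex's profit: 197.5806·(751/31) - 28·(751/31) - 3(751/31)² = 2347.5588.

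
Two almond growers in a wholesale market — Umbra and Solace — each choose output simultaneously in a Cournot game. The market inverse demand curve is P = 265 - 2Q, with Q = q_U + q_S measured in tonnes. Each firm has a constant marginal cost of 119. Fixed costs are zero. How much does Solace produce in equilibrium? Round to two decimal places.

Each firm earns π_i = (265 - 2Q)q_i - 119q_i.
First-order condition (treating rivals' output as given): 146 - 4q_i - 2q_j = 0.
With identical firms every q_j equals q_i, so q_j = q_i and 146 = 6q_i, giving q_i = 73/3.

24.33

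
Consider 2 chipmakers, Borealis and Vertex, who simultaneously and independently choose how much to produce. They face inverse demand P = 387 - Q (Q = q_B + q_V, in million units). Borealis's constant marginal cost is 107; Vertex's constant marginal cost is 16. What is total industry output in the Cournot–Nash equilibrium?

Borealis's profit: π_B = (387 - Q)q_B - (107q_B). Setting ∂π_B/∂q_B = 0: 280 - 2q_B - (q_V) = 0.
Vertex's profit: π_V = (387 - Q)q_V - (16q_V). Setting ∂π_V/∂q_V = 0: 371 - 2q_V - (q_B) = 0.
So q_B = (280 - q_V)/2 and q_V = (371 - q_B)/2.
Substituting one into the other gives q_B = 63 and q_V = 154.
Total output Q = 63 + 154 = 217.

217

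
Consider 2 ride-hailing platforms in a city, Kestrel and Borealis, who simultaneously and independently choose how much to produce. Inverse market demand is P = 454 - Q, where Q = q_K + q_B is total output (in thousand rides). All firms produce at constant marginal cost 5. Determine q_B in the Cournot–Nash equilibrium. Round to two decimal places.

A representative firm's profit is π_i = q_i(454 - Q) - 5q_i.
First-order condition (treating rivals' output as given): 449 - 2q_i - q_j = 0.
With identical firms every q_j equals q_i, so q_j = q_i and 449 = 3q_i, giving q_i = 449/3.

149.67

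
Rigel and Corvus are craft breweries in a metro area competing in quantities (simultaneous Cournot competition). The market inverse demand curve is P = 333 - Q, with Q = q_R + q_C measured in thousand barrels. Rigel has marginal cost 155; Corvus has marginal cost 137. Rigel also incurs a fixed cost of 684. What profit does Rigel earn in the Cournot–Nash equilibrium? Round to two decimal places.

2160.44

Rigel's profit: π_R = (333 - Q)q_R - (155q_R). Setting ∂π_R/∂q_R = 0: 178 - 2q_R - (q_C) = 0.
Corvus's first-order condition: 196 - 2q_C - (q_R) = 0.
So q_R = (178 - q_C)/2 and q_C = (196 - q_R)/2.
Substituting one into the other gives q_R = 160/3 and q_C = 214/3.
Price P = 333 - 374/3 = 625/3.
Rigel's profit: (625/3 - 155)·(160/3) - 684 = 2160.4444.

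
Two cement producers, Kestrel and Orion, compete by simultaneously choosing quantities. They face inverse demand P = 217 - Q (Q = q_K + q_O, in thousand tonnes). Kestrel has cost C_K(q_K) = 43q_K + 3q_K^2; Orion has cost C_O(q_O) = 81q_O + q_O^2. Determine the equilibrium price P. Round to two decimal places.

Kestrel's profit: π_K = (217 - Q)q_K - (43q_K + 3q_K²). Setting ∂π_K/∂q_K = 0: 174 - 8q_K - (q_O) = 0.
Orion's profit: π_O = (217 - Q)q_O - (81q_O + q_O²). Setting ∂π_O/∂q_O = 0: 136 - 4q_O - (q_K) = 0.
Rearranging gives the reaction functions q_K = (174 - q_O)/8 and q_O = (136 - q_K)/4.
Substituting one into the other gives q_K = 560/31 and q_O = 914/31.
Total output Q = 1474/31, so price P = 217 - 1474/31 = 169.4516.

169.45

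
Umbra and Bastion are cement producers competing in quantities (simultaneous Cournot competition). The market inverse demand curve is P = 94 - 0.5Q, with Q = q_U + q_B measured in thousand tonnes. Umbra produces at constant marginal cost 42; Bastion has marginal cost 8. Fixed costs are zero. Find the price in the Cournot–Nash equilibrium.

48

Umbra's profit: π_U = (94 - 0.5Q)q_U - (42q_U). Setting ∂π_U/∂q_U = 0: 52 - q_U - (1/2)(q_B) = 0.
Bastion's profit: π_B = (94 - 0.5Q)q_B - (8q_B). Setting ∂π_B/∂q_B = 0: 86 - q_B - (1/2)(q_U) = 0.
Rearranging gives the reaction functions q_U = (52 - (1/2)q_B) and q_B = (86 - (1/2)q_U).
Substituting one into the other gives q_U = 12 and q_B = 80.
Total output Q = 92, so price P = 94 - (1/2)·92 = 48.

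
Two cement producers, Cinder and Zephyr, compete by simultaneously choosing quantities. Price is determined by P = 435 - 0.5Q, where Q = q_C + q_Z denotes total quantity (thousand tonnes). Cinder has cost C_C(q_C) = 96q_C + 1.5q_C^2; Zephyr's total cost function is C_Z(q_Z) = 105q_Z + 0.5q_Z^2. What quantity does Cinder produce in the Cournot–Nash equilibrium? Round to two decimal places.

Cinder's profit: π_C = (435 - 0.5Q)q_C - (96q_C + (3/2)q_C²). Setting ∂π_C/∂q_C = 0: 339 - 4q_C - (1/2)(q_Z) = 0.
Zephyr's first-order condition: 330 - 2q_Z - (1/2)(q_C) = 0.
So q_C = (339 - (1/2)q_Z)/4 and q_Z = (330 - (1/2)q_C)/2.
Substituting one into the other gives q_C = 66.1935 and q_Z = 148.4516.

66.19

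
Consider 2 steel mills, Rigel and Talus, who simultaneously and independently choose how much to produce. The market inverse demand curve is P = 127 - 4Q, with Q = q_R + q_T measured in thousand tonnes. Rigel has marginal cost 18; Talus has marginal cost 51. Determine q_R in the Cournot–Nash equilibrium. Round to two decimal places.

11.83

Rigel's profit: π_R = (127 - 4Q)q_R - (18q_R). Setting ∂π_R/∂q_R = 0: 109 - 8q_R - 4(q_T) = 0.
Talus's first-order condition: 76 - 8q_T - 4(q_R) = 0.
Rearranging gives the reaction functions q_R = (109 - 4q_T)/8 and q_T = (76 - 4q_R)/8.
Substituting one into the other gives q_R = 71/6 and q_T = 43/12.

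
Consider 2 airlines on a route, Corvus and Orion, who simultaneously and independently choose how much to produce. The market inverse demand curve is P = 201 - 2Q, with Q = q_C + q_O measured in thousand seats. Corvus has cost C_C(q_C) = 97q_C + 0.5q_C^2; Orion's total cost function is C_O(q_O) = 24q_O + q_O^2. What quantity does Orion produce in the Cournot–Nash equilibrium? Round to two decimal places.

26.04

Corvus's profit: π_C = (201 - 2Q)q_C - (97q_C + (1/2)q_C²). Setting ∂π_C/∂q_C = 0: 104 - 5q_C - 2(q_O) = 0.
Orion's first-order condition: 177 - 6q_O - 2(q_C) = 0.
So q_C = (104 - 2q_O)/5 and q_O = (177 - 2q_C)/6.
Solving the pair: q_C = 135/13, q_O = 677/26.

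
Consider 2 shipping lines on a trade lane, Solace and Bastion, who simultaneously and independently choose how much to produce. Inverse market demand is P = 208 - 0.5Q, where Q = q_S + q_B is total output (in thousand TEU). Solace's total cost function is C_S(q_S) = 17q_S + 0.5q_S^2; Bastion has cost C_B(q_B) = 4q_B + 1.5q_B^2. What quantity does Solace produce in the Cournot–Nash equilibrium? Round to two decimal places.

Solace's profit: π_S = (208 - 0.5Q)q_S - (17q_S + (1/2)q_S²). Setting ∂π_S/∂q_S = 0: 191 - 2q_S - (1/2)(q_B) = 0.
Bastion's profit: π_B = (208 - 0.5Q)q_B - (4q_B + (3/2)q_B²). Setting ∂π_B/∂q_B = 0: 204 - 4q_B - (1/2)(q_S) = 0.
Rearranging gives the reaction functions q_S = (191 - (1/2)q_B)/2 and q_B = (204 - (1/2)q_S)/4.
Solving the pair: q_S = 85.4194, q_B = 1250/31.

85.42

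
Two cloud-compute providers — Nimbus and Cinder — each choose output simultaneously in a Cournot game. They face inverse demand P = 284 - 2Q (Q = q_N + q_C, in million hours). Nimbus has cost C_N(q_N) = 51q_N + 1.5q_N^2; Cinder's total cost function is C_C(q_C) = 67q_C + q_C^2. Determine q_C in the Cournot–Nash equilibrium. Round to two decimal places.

Nimbus's profit: π_N = (284 - 2Q)q_N - (51q_N + (3/2)q_N²). Setting ∂π_N/∂q_N = 0: 233 - 7q_N - 2(q_C) = 0.
Cinder's profit: π_C = (284 - 2Q)q_C - (67q_C + q_C²). Setting ∂π_C/∂q_C = 0: 217 - 6q_C - 2(q_N) = 0.
Rearranging gives the reaction functions q_N = (233 - 2q_C)/7 and q_C = (217 - 2q_N)/6.
Substituting one into the other gives q_N = 482/19 and q_C = 1053/38.

27.71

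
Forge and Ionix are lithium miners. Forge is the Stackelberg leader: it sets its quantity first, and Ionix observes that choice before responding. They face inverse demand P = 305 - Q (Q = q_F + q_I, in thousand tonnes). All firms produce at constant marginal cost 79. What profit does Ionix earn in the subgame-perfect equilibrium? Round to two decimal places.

3192.25

Solve by backward induction. Given q_F, the follower Ionix maximises π_I = (305 - q_F - q_I)q_I - 79q_I.
Follower FOC: 226 - q_F - 2q_I = 0, so q_I(q_F) = (226 - q_F)/2.
The leader anticipates this reaction. Substituting into P = 305 - Q gives P = 192 - (1/2)q_F, so π_F = (192 - (1/2)q_F)q_F - 79q_F.
Maximising: ∂π_F/∂q_F = 113 - q_F = 0, giving q_F = 113.
Then q_I = (226 - 113)/2 = 113/2.
Price P = 305 - 339/2 = 271/2.
Ionix's profit: (271/2 - 79)·(113/2) = 3192.2500.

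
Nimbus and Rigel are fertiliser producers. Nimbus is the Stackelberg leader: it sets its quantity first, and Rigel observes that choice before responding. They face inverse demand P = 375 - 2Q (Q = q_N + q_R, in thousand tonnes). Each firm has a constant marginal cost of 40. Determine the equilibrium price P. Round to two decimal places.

123.75

Solve by backward induction. Given q_N, the follower Rigel maximises π_R = (375 - 2q_N - 2q_R)q_R - 40q_R.
Setting the follower's marginal profit to zero, 335 - 2q_N - 4q_R = 0, i.e. q_R = (335 - 2q_N)/4.
Nimbus substitutes q_R(q_N) into its own profit: π_N = q_N(375 - 2q_N - (335 - 2q_N)/2) - 40q_N = (415/2 - q_N)q_N - 40q_N.
Maximising: ∂π_N/∂q_N = 335/2 - 2q_N = 0, giving q_N = 335/4.
Then q_R = (335 - 2·(335/4))/4 = 335/8.
Total output Q = 1005/8, so price P = 375 - 2·(1005/8) = 495/4.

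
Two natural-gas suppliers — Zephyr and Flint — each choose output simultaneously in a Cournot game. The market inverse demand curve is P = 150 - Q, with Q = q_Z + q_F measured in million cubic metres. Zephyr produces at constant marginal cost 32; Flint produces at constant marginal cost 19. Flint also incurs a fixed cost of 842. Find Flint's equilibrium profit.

Zephyr's profit: π_Z = (150 - Q)q_Z - (32q_Z). Setting ∂π_Z/∂q_Z = 0: 118 - 2q_Z - (q_F) = 0.
Flint's first-order condition: 131 - 2q_F - (q_Z) = 0.
So q_Z = (118 - q_F)/2 and q_F = (131 - q_Z)/2.
Solving the pair: q_Z = 35, q_F = 48.
Price P = 150 - 83 = 67.
Flint's profit: (67 - 19)·48 - 842 = 1462.

1462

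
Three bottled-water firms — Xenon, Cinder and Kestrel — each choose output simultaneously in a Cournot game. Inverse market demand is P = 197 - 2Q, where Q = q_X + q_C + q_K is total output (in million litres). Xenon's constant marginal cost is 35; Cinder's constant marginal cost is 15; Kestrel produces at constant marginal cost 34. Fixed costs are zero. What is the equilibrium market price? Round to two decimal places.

70.25

Xenon's profit: π_X = (197 - 2Q)q_X - (35q_X). Setting ∂π_X/∂q_X = 0: 162 - 4q_X - 2(q_C + q_K) = 0.
Cinder's first-order condition: 182 - 4q_C - 2(q_X + q_K) = 0.
Kestrel's first-order condition: 163 - 4q_K - 2(q_X + q_C) = 0.
Adding the 3 conditions: 507 − 4Q − 4Q = 0, i.e. Q = 507/8.
Back-substituting: q_X = (162 − 507/4)/2 = 141/8, q_C = (182 − 507/4)/2 = 221/8, q_K = (163 − 507/4)/2 = 145/8.
Total output Q = 507/8, so price P = 197 - 2·(507/8) = 281/4.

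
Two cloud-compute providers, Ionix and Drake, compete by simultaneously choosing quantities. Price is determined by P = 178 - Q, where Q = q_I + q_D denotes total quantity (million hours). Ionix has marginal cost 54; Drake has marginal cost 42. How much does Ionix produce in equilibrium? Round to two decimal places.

Ionix's profit: π_I = (178 - Q)q_I - (54q_I). Setting ∂π_I/∂q_I = 0: 124 - 2q_I - (q_D) = 0.
Drake's profit: π_D = (178 - Q)q_D - (42q_D). Setting ∂π_D/∂q_D = 0: 136 - 2q_D - (q_I) = 0.
So q_I = (124 - q_D)/2 and q_D = (136 - q_I)/2.
Solving the pair: q_I = 112/3, q_D = 148/3.

37.33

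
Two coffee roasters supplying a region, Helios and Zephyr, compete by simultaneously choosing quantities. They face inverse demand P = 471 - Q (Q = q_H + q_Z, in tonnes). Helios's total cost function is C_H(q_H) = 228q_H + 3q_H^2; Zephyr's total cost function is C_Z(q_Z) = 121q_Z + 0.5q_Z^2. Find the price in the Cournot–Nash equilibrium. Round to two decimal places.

Helios's profit: π_H = (471 - Q)q_H - (228q_H + 3q_H²). Setting ∂π_H/∂q_H = 0: 243 - 8q_H - (q_Z) = 0.
Zephyr's first-order condition: 350 - 3q_Z - (q_H) = 0.
Best responses: q_H = (243 - q_Z)/8, q_Z = (350 - q_H)/3.
Substituting one into the other gives q_H = 379/23 and q_Z = 111.1739.
Total output Q = 127.6522, so price P = 471 - 127.6522 = 343.3478.

343.35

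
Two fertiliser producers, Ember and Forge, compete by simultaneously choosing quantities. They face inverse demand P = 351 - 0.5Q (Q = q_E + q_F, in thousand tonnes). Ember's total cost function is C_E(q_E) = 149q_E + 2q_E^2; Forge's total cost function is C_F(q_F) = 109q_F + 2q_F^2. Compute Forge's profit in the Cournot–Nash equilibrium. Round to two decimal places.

5019.41

Ember's profit: π_E = (351 - 0.5Q)q_E - (149q_E + 2q_E²). Setting ∂π_E/∂q_E = 0: 202 - 5q_E - (1/2)(q_F) = 0.
Forge's profit: π_F = (351 - 0.5Q)q_F - (109q_F + 2q_F²). Setting ∂π_F/∂q_F = 0: 242 - 5q_F - (1/2)(q_E) = 0.
Rearranging gives the reaction functions q_E = (202 - (1/2)q_F)/5 and q_F = (242 - (1/2)q_E)/5.
Solving the pair: q_E = 35.9192, q_F = 44.8081.
Price P = 351 - (1/2)·(888/11) = 310.6364.
Forge's profit: 310.6364·44.8081 - 109·44.8081 - 2·44.8081² = 5019.4103.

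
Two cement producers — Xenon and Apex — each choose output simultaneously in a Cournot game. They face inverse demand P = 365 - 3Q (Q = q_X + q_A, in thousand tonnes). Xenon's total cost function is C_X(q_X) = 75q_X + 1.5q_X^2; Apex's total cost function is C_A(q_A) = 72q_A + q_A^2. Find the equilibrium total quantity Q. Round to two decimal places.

Xenon's profit: π_X = (365 - 3Q)q_X - (75q_X + (3/2)q_X²). Setting ∂π_X/∂q_X = 0: 290 - 9q_X - 3(q_A) = 0.
Apex's profit: π_A = (365 - 3Q)q_A - (72q_A + q_A²). Setting ∂π_A/∂q_A = 0: 293 - 8q_A - 3(q_X) = 0.
Rearranging gives the reaction functions q_X = (290 - 3q_A)/9 and q_A = (293 - 3q_X)/8.
Solving the pair: q_X = 1441/63, q_A = 589/21.
Total output Q = 1441/63 + 589/21 = 50.9206.

50.92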